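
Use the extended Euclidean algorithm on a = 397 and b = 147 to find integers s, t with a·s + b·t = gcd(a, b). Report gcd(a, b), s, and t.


Euclidean algorithm on (397, 147) — divide until remainder is 0:
  397 = 2 · 147 + 103
  147 = 1 · 103 + 44
  103 = 2 · 44 + 15
  44 = 2 · 15 + 14
  15 = 1 · 14 + 1
  14 = 14 · 1 + 0
gcd(397, 147) = 1.
Track Bezout coefficients alongside the remainders: start with r₀ = 397 = a·1 + b·0 (s = 1, t = 0) and r₁ = 147 = a·0 + b·1 (s = 0, t = 1); each new remainder r_{k+1} = r_{k-1} − q_k·r_k inherits s_{k+1} = s_{k-1} − q_k·s_k, t_{k+1} = t_{k-1} − q_k·t_k, so r_k = a·s_k + b·t_k at every step:
  q = 2: r = 103, s = 1 − 2·0 = 1, t = 0 − 2·1 = -2  (check: 397·1 + 147·(-2) = 103)
  q = 1: r = 44, s = 0 − 1·1 = -1, t = 1 − 1·(-2) = 3  (check: 397·(-1) + 147·3 = 44)
  q = 2: r = 15, s = 1 − 2·(-1) = 3, t = -2 − 2·3 = -8  (check: 397·3 + 147·(-8) = 15)
  q = 2: r = 14, s = -1 − 2·3 = -7, t = 3 − 2·(-8) = 19  (check: 397·(-7) + 147·19 = 14)
  q = 1: r = 1, s = 3 − 1·(-7) = 10, t = -8 − 1·19 = -27  (check: 397·10 + 147·(-27) = 1)
The row with r = 1 (the gcd) gives the Bezout coefficients s = 10, t = -27.
Result: 397 · (10) + 147 · (-27) = 1.

gcd(397, 147) = 1; s = 10, t = -27 (check: 397·10 + 147·(-27) = 1).


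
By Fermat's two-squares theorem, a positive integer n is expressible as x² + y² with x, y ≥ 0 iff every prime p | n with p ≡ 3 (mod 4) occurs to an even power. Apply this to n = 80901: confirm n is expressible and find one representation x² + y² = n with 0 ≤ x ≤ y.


Step 1: Factor n = 80901 = 3^2 · 89 · 101.
Step 2: Check the mod-4 condition on each prime factor: 3 ≡ 3 (mod 4), exponent 2 (must be even); 89 ≡ 1 (mod 4), exponent 1; 101 ≡ 1 (mod 4), exponent 1.
All primes ≡ 3 (mod 4) appear to even exponent (or don't appear), so by the two-squares theorem n IS expressible as a sum of two squares.
Step 3: Build a representation. Group n = k² · m with k = 3 and m = 89 · 101 = 8989 (a product of primes ≡ 1 (mod 4)); a representation of m scales to one of n via (k·x)² + (k·y)² = k²(x² + y²). Each prime p ≡ 1 (mod 4) is itself a sum of two squares; find a² by testing p − a² for a perfect square:
  89: 89 − 1² = 88, 89 − 2² = 85, 89 − 3² = 80, 89 − 4² = 73, 89 − 5² = 64 = 8² ⇒ 89 = 5² + 8².
  101: 101 − 1² = 100 = 10² ⇒ 101 = 1² + 10².
  Combine using the Brahmagupta–Fibonacci identity (a² + b²)(c² + d²) = (ac − bd)² + (ad + bc)² = (ac + bd)² + (ad − bc)²:
  89 · 101 = 8989: from (5² + 8²)(1² + 10²), take (5·1 − 8·10, 5·10 + 8·1) = (5 − 80, 50 + 8) = (-75, 58); dropping signs (only squares matter) gives (75, 58); check 75² + 58² = 5625 + 3364 = 8989 ✓.
  Scale by k = 3: (3·75, 3·58) = (225, 174).
Step 4: Order so x ≤ y and verify: 174² + 225² = 30276 + 50625 = 80901 = n. ✓

n = 80901 = 174² + 225² (one valid representation with x ≤ y).


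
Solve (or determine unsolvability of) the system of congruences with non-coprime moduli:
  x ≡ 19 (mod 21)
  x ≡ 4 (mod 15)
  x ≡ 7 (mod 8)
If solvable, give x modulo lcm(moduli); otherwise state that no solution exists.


Moduli 21, 15, 8 are not pairwise coprime, so CRT works modulo lcm(m_i) when all pairwise compatibility conditions hold.
Pairwise compatibility: gcd(m_i, m_j) must divide a_i - a_j for every pair.
Merge one congruence at a time:
  Start: x ≡ 19 (mod 21).
  Combine with x ≡ 4 (mod 15): gcd(21, 15) = 3; 4 - 19 = -15, which IS divisible by 3, so compatible.
    Write x = 19 + 21·t and substitute into x ≡ 4 (mod 15): 21·t ≡ 4 − 19 = -15 (mod 15).
    Divide the congruence (and modulus) by g = 3: 7·t ≡ -5 (mod 5).
    Reduce coefficients mod 5: 2·t ≡ 0 (mod 5).
    The inverse of 2 mod 5 is 3 (since 2·3 = 6 = 1·5 + 1), so t ≡ 3·0 = 0 ≡ 0 (mod 5).
    Then x = 19 + 21·0 = 19, valid modulo lcm(21, 15) = 105: x ≡ 19 (mod 105).
  Combine with x ≡ 7 (mod 8): gcd(105, 8) = 1; 7 - 19 = -12, which IS divisible by 1, so compatible.
    Write x = 19 + 105·t and substitute into x ≡ 7 (mod 8): 105·t ≡ 7 − 19 = -12 (mod 8).
    Reduce coefficients mod 8: 1·t ≡ 4 (mod 8).
    So t ≡ 4 (mod 8).
    Then x = 19 + 105·4 = 439, valid modulo lcm(105, 8) = 840: x ≡ 439 (mod 840).
Verify: 439 mod 21 = 19, 439 mod 15 = 4, 439 mod 8 = 7.

x ≡ 439 (mod 840).


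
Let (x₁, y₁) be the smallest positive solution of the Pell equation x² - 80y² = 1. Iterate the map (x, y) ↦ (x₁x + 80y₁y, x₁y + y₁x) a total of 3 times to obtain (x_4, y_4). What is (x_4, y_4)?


Step 1: Find the fundamental solution (x₁, y₁) of x² - 80y² = 1.
  Expand √80 as a continued fraction. a₀ = ⌊√80⌋ = 8; iterate m_{k+1} = d_k·a_k − m_k, d_{k+1} = (80 − m_{k+1}²)/d_k, a_{k+1} = ⌊(a₀ + m_{k+1})/d_{k+1}⌋ (starting m₀ = 0, d₀ = 1), with convergents p_k = a_k·p_{k-1} + p_{k-2}, q_k = a_k·q_{k-1} + q_{k-2} (p₋₁ = 1, q₋₁ = 0):
  k = 0: a₀ = 8; p₀/q₀ = 8/1; p₀² − 80·q₀² = 64 − 80 = -16.
  k = 1: m = 8, d = 16, a = ⌊(8 + 8)/16⌋ = 1; p/q = (1·8 + 1)/(1·1 + 0) = 9/1; p² − 80·q² = 81 − 80 = 1.
  The first convergent with p² − 80·q² = 1 gives the fundamental solution (x₁, y₁) = (9, 1).
Step 2: Apply the recurrence (x_{n+1}, y_{n+1}) = (x₁x_n + 80y₁y_n, x₁y_n + y₁x_n) repeatedly.
  From (x_1, y_1) = (9, 1): x_2 = 9·9 + 80·1·1 = 161; y_2 = 9·1 + 1·9 = 18.
  From (x_2, y_2) = (161, 18): x_3 = 9·161 + 80·1·18 = 2889; y_3 = 9·18 + 1·161 = 323.
  From (x_3, y_3) = (2889, 323): x_4 = 9·2889 + 80·1·323 = 51841; y_4 = 9·323 + 1·2889 = 5796.
Step 3: Verify x_4² - 80·y_4² = 2687489281 - 2687489280 = 1 (should be 1). ✓

(x_1, y_1) = (9, 1); (x_4, y_4) = (51841, 5796).


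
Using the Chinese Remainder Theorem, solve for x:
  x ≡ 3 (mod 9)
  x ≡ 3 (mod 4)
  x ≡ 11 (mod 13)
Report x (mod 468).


Moduli 9, 4, 13 are pairwise coprime; by CRT there is a unique solution modulo M = 9 · 4 · 13 = 468.
Solve pairwise, accumulating the modulus:
  Start with x ≡ 3 (mod 9).
  Combine with x ≡ 3 (mod 4): since gcd(9, 4) = 1, we get a unique residue mod 36.
    Write x = 3 + 9·t and substitute into x ≡ 3 (mod 4): 9·t ≡ 3 − 3 = 0 (mod 4).
    Reduce coefficients mod 4: 1·t ≡ 0 (mod 4).
    So t ≡ 0 (mod 4).
    Then x = 3 + 9·0 = 3, valid modulo lcm(9, 4) = 36: x ≡ 3 (mod 36).
  Combine with x ≡ 11 (mod 13): since gcd(36, 13) = 1, we get a unique residue mod 468.
    Write x = 3 + 36·t and substitute into x ≡ 11 (mod 13): 36·t ≡ 11 − 3 = 8 (mod 13).
    Reduce coefficients mod 13: 10·t ≡ 8 (mod 13).
    The inverse of 10 mod 13 is 4 (since 10·4 = 40 = 3·13 + 1), so t ≡ 4·8 = 32 ≡ 6 (mod 13).
    Then x = 3 + 36·6 = 219, valid modulo lcm(36, 13) = 468: x ≡ 219 (mod 468).
Verify: 219 mod 9 = 3 ✓, 219 mod 4 = 3 ✓, 219 mod 13 = 11 ✓.

x ≡ 219 (mod 468).


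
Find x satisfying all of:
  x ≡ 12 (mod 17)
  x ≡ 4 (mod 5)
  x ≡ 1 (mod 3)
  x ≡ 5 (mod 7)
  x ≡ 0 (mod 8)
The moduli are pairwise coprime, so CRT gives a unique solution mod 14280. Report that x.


Product of moduli M = 17 · 5 · 3 · 7 · 8 = 14280.
Merge one congruence at a time:
  Start: x ≡ 12 (mod 17).
  Combine with x ≡ 4 (mod 5); new modulus lcm = 85.
    Write x = 12 + 17·t and substitute into x ≡ 4 (mod 5): 17·t ≡ 4 − 12 = -8 (mod 5).
    Reduce coefficients mod 5: 2·t ≡ 2 (mod 5).
    The inverse of 2 mod 5 is 3 (since 2·3 = 6 = 1·5 + 1), so t ≡ 3·2 = 6 ≡ 1 (mod 5).
    Then x = 12 + 17·1 = 29, valid modulo lcm(17, 5) = 85: x ≡ 29 (mod 85).
  Combine with x ≡ 1 (mod 3); new modulus lcm = 255.
    Write x = 29 + 85·t and substitute into x ≡ 1 (mod 3): 85·t ≡ 1 − 29 = -28 (mod 3).
    Reduce coefficients mod 3: 1·t ≡ 2 (mod 3).
    So t ≡ 2 (mod 3).
    Then x = 29 + 85·2 = 199, valid modulo lcm(85, 3) = 255: x ≡ 199 (mod 255).
  Combine with x ≡ 5 (mod 7); new modulus lcm = 1785.
    Write x = 199 + 255·t and substitute into x ≡ 5 (mod 7): 255·t ≡ 5 − 199 = -194 (mod 7).
    Reduce coefficients mod 7: 3·t ≡ 2 (mod 7).
    The inverse of 3 mod 7 is 5 (since 3·5 = 15 = 2·7 + 1), so t ≡ 5·2 = 10 ≡ 3 (mod 7).
    Then x = 199 + 255·3 = 964, valid modulo lcm(255, 7) = 1785: x ≡ 964 (mod 1785).
  Combine with x ≡ 0 (mod 8); new modulus lcm = 14280.
    Write x = 964 + 1785·t and substitute into x ≡ 0 (mod 8): 1785·t ≡ 0 − 964 = -964 (mod 8).
    Reduce coefficients mod 8: 1·t ≡ 4 (mod 8).
    So t ≡ 4 (mod 8).
    Then x = 964 + 1785·4 = 8104, valid modulo lcm(1785, 8) = 14280: x ≡ 8104 (mod 14280).
Verify against each original: 8104 mod 17 = 12, 8104 mod 5 = 4, 8104 mod 3 = 1, 8104 mod 7 = 5, 8104 mod 8 = 0.

x ≡ 8104 (mod 14280).


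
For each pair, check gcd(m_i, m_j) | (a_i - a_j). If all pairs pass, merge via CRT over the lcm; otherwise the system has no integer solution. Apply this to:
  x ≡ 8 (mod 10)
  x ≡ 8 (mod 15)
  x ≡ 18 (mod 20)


Moduli 10, 15, 20 are not pairwise coprime, so CRT works modulo lcm(m_i) when all pairwise compatibility conditions hold.
Pairwise compatibility: gcd(m_i, m_j) must divide a_i - a_j for every pair.
Merge one congruence at a time:
  Start: x ≡ 8 (mod 10).
  Combine with x ≡ 8 (mod 15): gcd(10, 15) = 5; 8 - 8 = 0, which IS divisible by 5, so compatible.
    Write x = 8 + 10·t and substitute into x ≡ 8 (mod 15): 10·t ≡ 8 − 8 = 0 (mod 15).
    Divide the congruence (and modulus) by g = 5: 2·t ≡ 0 (mod 3).
    The inverse of 2 mod 3 is 2 (since 2·2 = 4 = 1·3 + 1), so t ≡ 2·0 = 0 ≡ 0 (mod 3).
    Then x = 8 + 10·0 = 8, valid modulo lcm(10, 15) = 30: x ≡ 8 (mod 30).
  Combine with x ≡ 18 (mod 20): gcd(30, 20) = 10; 18 - 8 = 10, which IS divisible by 10, so compatible.
    Write x = 8 + 30·t and substitute into x ≡ 18 (mod 20): 30·t ≡ 18 − 8 = 10 (mod 20).
    Divide the congruence (and modulus) by g = 10: 3·t ≡ 1 (mod 2).
    Reduce coefficients mod 2: 1·t ≡ 1 (mod 2).
    So t ≡ 1 (mod 2).
    Then x = 8 + 30·1 = 38, valid modulo lcm(30, 20) = 60: x ≡ 38 (mod 60).
Verify: 38 mod 10 = 8, 38 mod 15 = 8, 38 mod 20 = 18.

x ≡ 38 (mod 60).


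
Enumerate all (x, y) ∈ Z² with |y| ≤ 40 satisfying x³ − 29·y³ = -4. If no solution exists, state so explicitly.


The equation is x³ - 29y³ = -4. For fixed y, x³ = 29·y³ − 4, so a solution requires the RHS to be a perfect cube.
Strategy: iterate y from -40 to 40, compute RHS = 29·y³ − 4, and check whether it is a (positive or negative) perfect cube.
Check small values of y:
  y = 0: RHS = -4 is not a perfect cube.
  y = 1: RHS = 25 is not a perfect cube.
  y = -1: RHS = -33 is not a perfect cube.
  y = 2: RHS = 228 is not a perfect cube.
  y = -2: RHS = -236 is not a perfect cube.
  y = 3: RHS = 779 is not a perfect cube.
  y = -3: RHS = -787 is not a perfect cube.
Continuing the search up to |y| = 40 finds no solutions either.
No (x, y) in the scanned range satisfies the equation.

No integer solutions with |y| ≤ 40.


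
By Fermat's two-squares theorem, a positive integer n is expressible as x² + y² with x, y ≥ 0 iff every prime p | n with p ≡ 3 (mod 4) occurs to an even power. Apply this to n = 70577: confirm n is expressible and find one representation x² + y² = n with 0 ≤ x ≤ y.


Step 1: Factor n = 70577 = 13 · 61 · 89.
Step 2: Check the mod-4 condition on each prime factor: 13 ≡ 1 (mod 4), exponent 1; 61 ≡ 1 (mod 4), exponent 1; 89 ≡ 1 (mod 4), exponent 1.
All primes ≡ 3 (mod 4) appear to even exponent (or don't appear), so by the two-squares theorem n IS expressible as a sum of two squares.
Step 3: Build a representation. Here n = 13 · 61 · 89 is a product of primes ≡ 1 (mod 4). Each prime p ≡ 1 (mod 4) is itself a sum of two squares; find a² by testing p − a² for a perfect square:
  13: 13 − 1² = 12, 13 − 2² = 9 = 3² ⇒ 13 = 2² + 3².
  61: 61 − 1² = 60, 61 − 2² = 57, 61 − 3² = 52, 61 − 4² = 45, 61 − 5² = 36 = 6² ⇒ 61 = 5² + 6².
  89: 89 − 1² = 88, 89 − 2² = 85, 89 − 3² = 80, 89 − 4² = 73, 89 − 5² = 64 = 8² ⇒ 89 = 5² + 8².
  Combine using the Brahmagupta–Fibonacci identity (a² + b²)(c² + d²) = (ac − bd)² + (ad + bc)² = (ac + bd)² + (ad − bc)²:
  13 · 61 = 793: from (2² + 3²)(5² + 6²), take (2·5 − 3·6, 2·6 + 3·5) = (10 − 18, 12 + 15) = (-8, 27); dropping signs (only squares matter) gives (8, 27); check 8² + 27² = 64 + 729 = 793 ✓.
  793 · 89 = 70577: from (8² + 27²)(5² + 8²), take (8·5 − 27·8, 8·8 + 27·5) = (40 − 216, 64 + 135) = (-176, 199); dropping signs (only squares matter) gives (176, 199); check 176² + 199² = 30976 + 39601 = 70577 ✓.
Step 4: Order so x ≤ y and verify: 176² + 199² = 30976 + 39601 = 70577 = n. ✓

n = 70577 = 176² + 199² (one valid representation with x ≤ y).


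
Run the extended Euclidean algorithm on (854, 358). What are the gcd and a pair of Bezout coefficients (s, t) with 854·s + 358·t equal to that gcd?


Euclidean algorithm on (854, 358) — divide until remainder is 0:
  854 = 2 · 358 + 138
  358 = 2 · 138 + 82
  138 = 1 · 82 + 56
  82 = 1 · 56 + 26
  56 = 2 · 26 + 4
  26 = 6 · 4 + 2
  4 = 2 · 2 + 0
gcd(854, 358) = 2.
Track Bezout coefficients alongside the remainders: start with r₀ = 854 = a·1 + b·0 (s = 1, t = 0) and r₁ = 358 = a·0 + b·1 (s = 0, t = 1); each new remainder r_{k+1} = r_{k-1} − q_k·r_k inherits s_{k+1} = s_{k-1} − q_k·s_k, t_{k+1} = t_{k-1} − q_k·t_k, so r_k = a·s_k + b·t_k at every step:
  q = 2: r = 138, s = 1 − 2·0 = 1, t = 0 − 2·1 = -2  (check: 854·1 + 358·(-2) = 138)
  q = 2: r = 82, s = 0 − 2·1 = -2, t = 1 − 2·(-2) = 5  (check: 854·(-2) + 358·5 = 82)
  q = 1: r = 56, s = 1 − 1·(-2) = 3, t = -2 − 1·5 = -7  (check: 854·3 + 358·(-7) = 56)
  q = 1: r = 26, s = -2 − 1·3 = -5, t = 5 − 1·(-7) = 12  (check: 854·(-5) + 358·12 = 26)
  q = 2: r = 4, s = 3 − 2·(-5) = 13, t = -7 − 2·12 = -31  (check: 854·13 + 358·(-31) = 4)
  q = 6: r = 2, s = -5 − 6·13 = -83, t = 12 − 6·(-31) = 198  (check: 854·(-83) + 358·198 = 2)
The row with r = 2 (the gcd) gives the Bezout coefficients s = -83, t = 198.
Result: 854 · (-83) + 358 · (198) = 2.

gcd(854, 358) = 2; s = -83, t = 198 (check: 854·(-83) + 358·198 = 2).


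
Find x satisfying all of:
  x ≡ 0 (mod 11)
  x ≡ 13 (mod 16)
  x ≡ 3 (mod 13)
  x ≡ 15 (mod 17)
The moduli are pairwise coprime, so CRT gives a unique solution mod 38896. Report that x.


Product of moduli M = 11 · 16 · 13 · 17 = 38896.
Merge one congruence at a time:
  Start: x ≡ 0 (mod 11).
  Combine with x ≡ 13 (mod 16); new modulus lcm = 176.
    Write x = 0 + 11·t and substitute into x ≡ 13 (mod 16): 11·t ≡ 13 − 0 = 13 (mod 16).
    The inverse of 11 mod 16 is 3 (since 11·3 = 33 = 2·16 + 1), so t ≡ 3·13 = 39 ≡ 7 (mod 16).
    Then x = 0 + 11·7 = 77, valid modulo lcm(11, 16) = 176: x ≡ 77 (mod 176).
  Combine with x ≡ 3 (mod 13); new modulus lcm = 2288.
    Write x = 77 + 176·t and substitute into x ≡ 3 (mod 13): 176·t ≡ 3 − 77 = -74 (mod 13).
    Reduce coefficients mod 13: 7·t ≡ 4 (mod 13).
    The inverse of 7 mod 13 is 2 (since 7·2 = 14 = 1·13 + 1), so t ≡ 2·4 = 8 ≡ 8 (mod 13).
    Then x = 77 + 176·8 = 1485, valid modulo lcm(176, 13) = 2288: x ≡ 1485 (mod 2288).
  Combine with x ≡ 15 (mod 17); new modulus lcm = 38896.
    Write x = 1485 + 2288·t and substitute into x ≡ 15 (mod 17): 2288·t ≡ 15 − 1485 = -1470 (mod 17).
    Reduce coefficients mod 17: 10·t ≡ 9 (mod 17).
    The inverse of 10 mod 17 is 12 (since 10·12 = 120 = 7·17 + 1), so t ≡ 12·9 = 108 ≡ 6 (mod 17).
    Then x = 1485 + 2288·6 = 15213, valid modulo lcm(2288, 17) = 38896: x ≡ 15213 (mod 38896).
Verify against each original: 15213 mod 11 = 0, 15213 mod 16 = 13, 15213 mod 13 = 3, 15213 mod 17 = 15.

x ≡ 15213 (mod 38896).


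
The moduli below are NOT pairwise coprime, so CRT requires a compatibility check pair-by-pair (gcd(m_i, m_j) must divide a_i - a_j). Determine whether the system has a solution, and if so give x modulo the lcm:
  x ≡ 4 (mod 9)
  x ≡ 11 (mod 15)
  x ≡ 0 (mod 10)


Moduli 9, 15, 10 are not pairwise coprime, so CRT works modulo lcm(m_i) when all pairwise compatibility conditions hold.
Pairwise compatibility: gcd(m_i, m_j) must divide a_i - a_j for every pair.
Merge one congruence at a time:
  Start: x ≡ 4 (mod 9).
  Combine with x ≡ 11 (mod 15): gcd(9, 15) = 3, and 11 - 4 = 7 is NOT divisible by 3.
    ⇒ system is inconsistent (no integer solution).

No solution (the system is inconsistent).


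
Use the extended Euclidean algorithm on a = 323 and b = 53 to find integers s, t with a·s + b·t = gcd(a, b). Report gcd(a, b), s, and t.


Euclidean algorithm on (323, 53) — divide until remainder is 0:
  323 = 6 · 53 + 5
  53 = 10 · 5 + 3
  5 = 1 · 3 + 2
  3 = 1 · 2 + 1
  2 = 2 · 1 + 0
gcd(323, 53) = 1.
Track Bezout coefficients alongside the remainders: start with r₀ = 323 = a·1 + b·0 (s = 1, t = 0) and r₁ = 53 = a·0 + b·1 (s = 0, t = 1); each new remainder r_{k+1} = r_{k-1} − q_k·r_k inherits s_{k+1} = s_{k-1} − q_k·s_k, t_{k+1} = t_{k-1} − q_k·t_k, so r_k = a·s_k + b·t_k at every step:
  q = 6: r = 5, s = 1 − 6·0 = 1, t = 0 − 6·1 = -6  (check: 323·1 + 53·(-6) = 5)
  q = 10: r = 3, s = 0 − 10·1 = -10, t = 1 − 10·(-6) = 61  (check: 323·(-10) + 53·61 = 3)
  q = 1: r = 2, s = 1 − 1·(-10) = 11, t = -6 − 1·61 = -67  (check: 323·11 + 53·(-67) = 2)
  q = 1: r = 1, s = -10 − 1·11 = -21, t = 61 − 1·(-67) = 128  (check: 323·(-21) + 53·128 = 1)
The row with r = 1 (the gcd) gives the Bezout coefficients s = -21, t = 128.
Result: 323 · (-21) + 53 · (128) = 1.

gcd(323, 53) = 1; s = -21, t = 128 (check: 323·(-21) + 53·128 = 1).


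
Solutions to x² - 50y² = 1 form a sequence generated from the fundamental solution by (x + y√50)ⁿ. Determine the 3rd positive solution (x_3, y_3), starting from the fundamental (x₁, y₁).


Step 1: Find the fundamental solution (x₁, y₁) of x² - 50y² = 1.
  Expand √50 as a continued fraction. a₀ = ⌊√50⌋ = 7; iterate m_{k+1} = d_k·a_k − m_k, d_{k+1} = (50 − m_{k+1}²)/d_k, a_{k+1} = ⌊(a₀ + m_{k+1})/d_{k+1}⌋ (starting m₀ = 0, d₀ = 1), with convergents p_k = a_k·p_{k-1} + p_{k-2}, q_k = a_k·q_{k-1} + q_{k-2} (p₋₁ = 1, q₋₁ = 0):
  k = 0: a₀ = 7; p₀/q₀ = 7/1; p₀² − 50·q₀² = 49 − 50 = -1.
  k = 1: m = 7, d = 1, a = ⌊(7 + 7)/1⌋ = 14; p/q = (14·7 + 1)/(14·1 + 0) = 99/14; p² − 50·q² = 9801 − 9800 = 1.
  The first convergent with p² − 50·q² = 1 gives the fundamental solution (x₁, y₁) = (99, 14).
Step 2: Apply the recurrence (x_{n+1}, y_{n+1}) = (x₁x_n + 50y₁y_n, x₁y_n + y₁x_n) repeatedly.
  From (x_1, y_1) = (99, 14): x_2 = 99·99 + 50·14·14 = 19601; y_2 = 99·14 + 14·99 = 2772.
  From (x_2, y_2) = (19601, 2772): x_3 = 99·19601 + 50·14·2772 = 3880899; y_3 = 99·2772 + 14·19601 = 548842.
Step 3: Verify x_3² - 50·y_3² = 15061377048201 - 15061377048200 = 1 (should be 1). ✓

(x_1, y_1) = (99, 14); (x_3, y_3) = (3880899, 548842).


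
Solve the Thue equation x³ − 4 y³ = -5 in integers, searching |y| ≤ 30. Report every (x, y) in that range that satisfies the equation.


The equation is x³ - 4y³ = -5. For fixed y, x³ = 4·y³ − 5, so a solution requires the RHS to be a perfect cube.
Strategy: iterate y from -30 to 30, compute RHS = 4·y³ − 5, and check whether it is a (positive or negative) perfect cube.
Check small values of y:
  y = 0: RHS = -5 is not a perfect cube.
  y = 1: RHS = -1 = (-1)³ ⇒ x = -1 works.
  y = -1: RHS = -9 is not a perfect cube.
  y = 2: RHS = 27 = (3)³ ⇒ x = 3 works.
  y = -2: RHS = -37 is not a perfect cube.
  y = 3: RHS = 103 is not a perfect cube.
  y = -3: RHS = -113 is not a perfect cube.
Continuing the search up to |y| = 30 finds no further solutions beyond those listed.
Collected solutions: (-1, 1), (3, 2).

Solutions (with |y| ≤ 30): (-1, 1), (3, 2).


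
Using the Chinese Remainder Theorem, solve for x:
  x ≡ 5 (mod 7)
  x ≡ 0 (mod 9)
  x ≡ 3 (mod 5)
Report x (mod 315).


Moduli 7, 9, 5 are pairwise coprime; by CRT there is a unique solution modulo M = 7 · 9 · 5 = 315.
Solve pairwise, accumulating the modulus:
  Start with x ≡ 5 (mod 7).
  Combine with x ≡ 0 (mod 9): since gcd(7, 9) = 1, we get a unique residue mod 63.
    Write x = 5 + 7·t and substitute into x ≡ 0 (mod 9): 7·t ≡ 0 − 5 = -5 (mod 9).
    Reduce coefficients mod 9: 7·t ≡ 4 (mod 9).
    The inverse of 7 mod 9 is 4 (since 7·4 = 28 = 3·9 + 1), so t ≡ 4·4 = 16 ≡ 7 (mod 9).
    Then x = 5 + 7·7 = 54, valid modulo lcm(7, 9) = 63: x ≡ 54 (mod 63).
  Combine with x ≡ 3 (mod 5): since gcd(63, 5) = 1, we get a unique residue mod 315.
    Write x = 54 + 63·t and substitute into x ≡ 3 (mod 5): 63·t ≡ 3 − 54 = -51 (mod 5).
    Reduce coefficients mod 5: 3·t ≡ 4 (mod 5).
    The inverse of 3 mod 5 is 2 (since 3·2 = 6 = 1·5 + 1), so t ≡ 2·4 = 8 ≡ 3 (mod 5).
    Then x = 54 + 63·3 = 243, valid modulo lcm(63, 5) = 315: x ≡ 243 (mod 315).
Verify: 243 mod 7 = 5 ✓, 243 mod 9 = 0 ✓, 243 mod 5 = 3 ✓.

x ≡ 243 (mod 315).


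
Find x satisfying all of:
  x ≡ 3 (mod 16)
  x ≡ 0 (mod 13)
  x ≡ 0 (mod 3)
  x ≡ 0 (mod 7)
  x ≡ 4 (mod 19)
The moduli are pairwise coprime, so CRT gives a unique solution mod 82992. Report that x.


Product of moduli M = 16 · 13 · 3 · 7 · 19 = 82992.
Merge one congruence at a time:
  Start: x ≡ 3 (mod 16).
  Combine with x ≡ 0 (mod 13); new modulus lcm = 208.
    Write x = 3 + 16·t and substitute into x ≡ 0 (mod 13): 16·t ≡ 0 − 3 = -3 (mod 13).
    Reduce coefficients mod 13: 3·t ≡ 10 (mod 13).
    The inverse of 3 mod 13 is 9 (since 3·9 = 27 = 2·13 + 1), so t ≡ 9·10 = 90 ≡ 12 (mod 13).
    Then x = 3 + 16·12 = 195, valid modulo lcm(16, 13) = 208: x ≡ 195 (mod 208).
  Combine with x ≡ 0 (mod 3); new modulus lcm = 624.
    Write x = 195 + 208·t and substitute into x ≡ 0 (mod 3): 208·t ≡ 0 − 195 = -195 (mod 3).
    Reduce coefficients mod 3: 1·t ≡ 0 (mod 3).
    So t ≡ 0 (mod 3).
    Then x = 195 + 208·0 = 195, valid modulo lcm(208, 3) = 624: x ≡ 195 (mod 624).
  Combine with x ≡ 0 (mod 7); new modulus lcm = 4368.
    Write x = 195 + 624·t and substitute into x ≡ 0 (mod 7): 624·t ≡ 0 − 195 = -195 (mod 7).
    Reduce coefficients mod 7: 1·t ≡ 1 (mod 7).
    So t ≡ 1 (mod 7).
    Then x = 195 + 624·1 = 819, valid modulo lcm(624, 7) = 4368: x ≡ 819 (mod 4368).
  Combine with x ≡ 4 (mod 19); new modulus lcm = 82992.
    Write x = 819 + 4368·t and substitute into x ≡ 4 (mod 19): 4368·t ≡ 4 − 819 = -815 (mod 19).
    Reduce coefficients mod 19: 17·t ≡ 2 (mod 19).
    The inverse of 17 mod 19 is 9 (since 17·9 = 153 = 8·19 + 1), so t ≡ 9·2 = 18 ≡ 18 (mod 19).
    Then x = 819 + 4368·18 = 79443, valid modulo lcm(4368, 19) = 82992: x ≡ 79443 (mod 82992).
Verify against each original: 79443 mod 16 = 3, 79443 mod 13 = 0, 79443 mod 3 = 0, 79443 mod 7 = 0, 79443 mod 19 = 4.

x ≡ 79443 (mod 82992).


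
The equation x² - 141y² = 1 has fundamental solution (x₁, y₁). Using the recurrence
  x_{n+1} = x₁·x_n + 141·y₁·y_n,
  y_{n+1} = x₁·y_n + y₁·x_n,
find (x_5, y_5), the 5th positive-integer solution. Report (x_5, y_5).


Step 1: Find the fundamental solution (x₁, y₁) of x² - 141y² = 1.
  Expand √141 as a continued fraction. a₀ = ⌊√141⌋ = 11; iterate m_{k+1} = d_k·a_k − m_k, d_{k+1} = (141 − m_{k+1}²)/d_k, a_{k+1} = ⌊(a₀ + m_{k+1})/d_{k+1}⌋ (starting m₀ = 0, d₀ = 1), with convergents p_k = a_k·p_{k-1} + p_{k-2}, q_k = a_k·q_{k-1} + q_{k-2} (p₋₁ = 1, q₋₁ = 0):
  k = 0: a₀ = 11; p₀/q₀ = 11/1; p₀² − 141·q₀² = 121 − 141 = -20.
  k = 1: m = 11, d = 20, a = ⌊(11 + 11)/20⌋ = 1; p/q = (1·11 + 1)/(1·1 + 0) = 12/1; p² − 141·q² = 144 − 141 = 3.
  k = 2: m = 9, d = 3, a = ⌊(11 + 9)/3⌋ = 6; p/q = (6·12 + 11)/(6·1 + 1) = 83/7; p² − 141·q² = 6889 − 6909 = -20.
  k = 3: m = 9, d = 20, a = ⌊(11 + 9)/20⌋ = 1; p/q = (1·83 + 12)/(1·7 + 1) = 95/8; p² − 141·q² = 9025 − 9024 = 1.
  The first convergent with p² − 141·q² = 1 gives the fundamental solution (x₁, y₁) = (95, 8).
Step 2: Apply the recurrence (x_{n+1}, y_{n+1}) = (x₁x_n + 141y₁y_n, x₁y_n + y₁x_n) repeatedly.
  From (x_1, y_1) = (95, 8): x_2 = 95·95 + 141·8·8 = 18049; y_2 = 95·8 + 8·95 = 1520.
  From (x_2, y_2) = (18049, 1520): x_3 = 95·18049 + 141·8·1520 = 3429215; y_3 = 95·1520 + 8·18049 = 288792.
  From (x_3, y_3) = (3429215, 288792): x_4 = 95·3429215 + 141·8·288792 = 651532801; y_4 = 95·288792 + 8·3429215 = 54868960.
  From (x_4, y_4) = (651532801, 54868960): x_5 = 95·651532801 + 141·8·54868960 = 123787802975; y_5 = 95·54868960 + 8·651532801 = 10424813608.
Step 3: Verify x_5² - 141·y_5² = 15323420165377418850625 - 15323420165377418850624 = 1 (should be 1). ✓

(x_1, y_1) = (95, 8); (x_5, y_5) = (123787802975, 10424813608).


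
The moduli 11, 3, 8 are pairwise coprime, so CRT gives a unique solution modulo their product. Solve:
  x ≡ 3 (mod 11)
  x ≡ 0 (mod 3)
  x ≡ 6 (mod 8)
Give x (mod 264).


Moduli 11, 3, 8 are pairwise coprime; by CRT there is a unique solution modulo M = 11 · 3 · 8 = 264.
Solve pairwise, accumulating the modulus:
  Start with x ≡ 3 (mod 11).
  Combine with x ≡ 0 (mod 3): since gcd(11, 3) = 1, we get a unique residue mod 33.
    Write x = 3 + 11·t and substitute into x ≡ 0 (mod 3): 11·t ≡ 0 − 3 = -3 (mod 3).
    Reduce coefficients mod 3: 2·t ≡ 0 (mod 3).
    The inverse of 2 mod 3 is 2 (since 2·2 = 4 = 1·3 + 1), so t ≡ 2·0 = 0 ≡ 0 (mod 3).
    Then x = 3 + 11·0 = 3, valid modulo lcm(11, 3) = 33: x ≡ 3 (mod 33).
  Combine with x ≡ 6 (mod 8): since gcd(33, 8) = 1, we get a unique residue mod 264.
    Write x = 3 + 33·t and substitute into x ≡ 6 (mod 8): 33·t ≡ 6 − 3 = 3 (mod 8).
    Reduce coefficients mod 8: 1·t ≡ 3 (mod 8).
    So t ≡ 3 (mod 8).
    Then x = 3 + 33·3 = 102, valid modulo lcm(33, 8) = 264: x ≡ 102 (mod 264).
Verify: 102 mod 11 = 3 ✓, 102 mod 3 = 0 ✓, 102 mod 8 = 6 ✓.

x ≡ 102 (mod 264).


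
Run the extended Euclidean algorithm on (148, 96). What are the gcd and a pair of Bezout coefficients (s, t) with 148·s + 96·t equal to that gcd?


Euclidean algorithm on (148, 96) — divide until remainder is 0:
  148 = 1 · 96 + 52
  96 = 1 · 52 + 44
  52 = 1 · 44 + 8
  44 = 5 · 8 + 4
  8 = 2 · 4 + 0
gcd(148, 96) = 4.
Track Bezout coefficients alongside the remainders: start with r₀ = 148 = a·1 + b·0 (s = 1, t = 0) and r₁ = 96 = a·0 + b·1 (s = 0, t = 1); each new remainder r_{k+1} = r_{k-1} − q_k·r_k inherits s_{k+1} = s_{k-1} − q_k·s_k, t_{k+1} = t_{k-1} − q_k·t_k, so r_k = a·s_k + b·t_k at every step:
  q = 1: r = 52, s = 1 − 1·0 = 1, t = 0 − 1·1 = -1  (check: 148·1 + 96·(-1) = 52)
  q = 1: r = 44, s = 0 − 1·1 = -1, t = 1 − 1·(-1) = 2  (check: 148·(-1) + 96·2 = 44)
  q = 1: r = 8, s = 1 − 1·(-1) = 2, t = -1 − 1·2 = -3  (check: 148·2 + 96·(-3) = 8)
  q = 5: r = 4, s = -1 − 5·2 = -11, t = 2 − 5·(-3) = 17  (check: 148·(-11) + 96·17 = 4)
The row with r = 4 (the gcd) gives the Bezout coefficients s = -11, t = 17.
Result: 148 · (-11) + 96 · (17) = 4.

gcd(148, 96) = 4; s = -11, t = 17 (check: 148·(-11) + 96·17 = 4).


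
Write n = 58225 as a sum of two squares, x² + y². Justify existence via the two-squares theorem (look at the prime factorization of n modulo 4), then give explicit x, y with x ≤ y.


Step 1: Factor n = 58225 = 5^2 · 17 · 137.
Step 2: Check the mod-4 condition on each prime factor: 5 ≡ 1 (mod 4), exponent 2; 17 ≡ 1 (mod 4), exponent 1; 137 ≡ 1 (mod 4), exponent 1.
All primes ≡ 3 (mod 4) appear to even exponent (or don't appear), so by the two-squares theorem n IS expressible as a sum of two squares.
Step 3: Build a representation. Group n = k² · m with k = 5 and m = 17 · 137 = 2329 (a product of primes ≡ 1 (mod 4)); a representation of m scales to one of n via (k·x)² + (k·y)² = k²(x² + y²). Each prime p ≡ 1 (mod 4) is itself a sum of two squares; find a² by testing p − a² for a perfect square:
  17: 17 − 1² = 16 = 4² ⇒ 17 = 1² + 4².
  137: 137 − 1² = 136, 137 − 2² = 133, 137 − 3² = 128, 137 − 4² = 121 = 11² ⇒ 137 = 4² + 11².
  Combine using the Brahmagupta–Fibonacci identity (a² + b²)(c² + d²) = (ac − bd)² + (ad + bc)² = (ac + bd)² + (ad − bc)²:
  17 · 137 = 2329: from (1² + 4²)(4² + 11²), take (1·4 − 4·11, 1·11 + 4·4) = (4 − 44, 11 + 16) = (-40, 27); dropping signs (only squares matter) gives (40, 27); check 40² + 27² = 1600 + 729 = 2329 ✓.
  Scale by k = 5: (5·40, 5·27) = (200, 135).
Step 4: Order so x ≤ y and verify: 135² + 200² = 18225 + 40000 = 58225 = n. ✓

n = 58225 = 135² + 200² (one valid representation with x ≤ y).


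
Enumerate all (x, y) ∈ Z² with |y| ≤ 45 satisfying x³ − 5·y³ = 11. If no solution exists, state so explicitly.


The equation is x³ - 5y³ = 11. For fixed y, x³ = 5·y³ + 11, so a solution requires the RHS to be a perfect cube.
Strategy: iterate y from -45 to 45, compute RHS = 5·y³ + 11, and check whether it is a (positive or negative) perfect cube.
Check small values of y:
  y = 0: RHS = 11 is not a perfect cube.
  y = 1: RHS = 16 is not a perfect cube.
  y = -1: RHS = 6 is not a perfect cube.
  y = 2: RHS = 51 is not a perfect cube.
  y = -2: RHS = -29 is not a perfect cube.
  y = 3: RHS = 146 is not a perfect cube.
  y = -3: RHS = -124 is not a perfect cube.
Continuing the search up to |y| = 45 finds no solutions either.
No (x, y) in the scanned range satisfies the equation.

No integer solutions with |y| ≤ 45.


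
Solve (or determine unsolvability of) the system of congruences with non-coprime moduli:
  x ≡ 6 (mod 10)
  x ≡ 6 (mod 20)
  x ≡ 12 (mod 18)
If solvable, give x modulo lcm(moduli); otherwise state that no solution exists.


Moduli 10, 20, 18 are not pairwise coprime, so CRT works modulo lcm(m_i) when all pairwise compatibility conditions hold.
Pairwise compatibility: gcd(m_i, m_j) must divide a_i - a_j for every pair.
Merge one congruence at a time:
  Start: x ≡ 6 (mod 10).
  Combine with x ≡ 6 (mod 20): gcd(10, 20) = 10; 6 - 6 = 0, which IS divisible by 10, so compatible.
    Write x = 6 + 10·t and substitute into x ≡ 6 (mod 20): 10·t ≡ 6 − 6 = 0 (mod 20).
    Divide the congruence (and modulus) by g = 10: 1·t ≡ 0 (mod 2).
    So t ≡ 0 (mod 2).
    Then x = 6 + 10·0 = 6, valid modulo lcm(10, 20) = 20: x ≡ 6 (mod 20).
  Combine with x ≡ 12 (mod 18): gcd(20, 18) = 2; 12 - 6 = 6, which IS divisible by 2, so compatible.
    Write x = 6 + 20·t and substitute into x ≡ 12 (mod 18): 20·t ≡ 12 − 6 = 6 (mod 18).
    Divide the congruence (and modulus) by g = 2: 10·t ≡ 3 (mod 9).
    Reduce coefficients mod 9: 1·t ≡ 3 (mod 9).
    So t ≡ 3 (mod 9).
    Then x = 6 + 20·3 = 66, valid modulo lcm(20, 18) = 180: x ≡ 66 (mod 180).
Verify: 66 mod 10 = 6, 66 mod 20 = 6, 66 mod 18 = 12.

x ≡ 66 (mod 180).


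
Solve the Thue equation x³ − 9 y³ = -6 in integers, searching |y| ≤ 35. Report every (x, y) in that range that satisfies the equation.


The equation is x³ - 9y³ = -6. For fixed y, x³ = 9·y³ − 6, so a solution requires the RHS to be a perfect cube.
Strategy: iterate y from -35 to 35, compute RHS = 9·y³ − 6, and check whether it is a (positive or negative) perfect cube.
Check small values of y:
  y = 0: RHS = -6 is not a perfect cube.
  y = 1: RHS = 3 is not a perfect cube.
  y = -1: RHS = -15 is not a perfect cube.
  y = 2: RHS = 66 is not a perfect cube.
  y = -2: RHS = -78 is not a perfect cube.
  y = 3: RHS = 237 is not a perfect cube.
  y = -3: RHS = -249 is not a perfect cube.
Continuing the search up to |y| = 35 finds no solutions either.
No (x, y) in the scanned range satisfies the equation.

No integer solutions with |y| ≤ 35.


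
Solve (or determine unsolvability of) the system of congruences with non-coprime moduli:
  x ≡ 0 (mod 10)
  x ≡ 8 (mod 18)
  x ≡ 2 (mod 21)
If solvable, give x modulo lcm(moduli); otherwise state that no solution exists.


Moduli 10, 18, 21 are not pairwise coprime, so CRT works modulo lcm(m_i) when all pairwise compatibility conditions hold.
Pairwise compatibility: gcd(m_i, m_j) must divide a_i - a_j for every pair.
Merge one congruence at a time:
  Start: x ≡ 0 (mod 10).
  Combine with x ≡ 8 (mod 18): gcd(10, 18) = 2; 8 - 0 = 8, which IS divisible by 2, so compatible.
    Write x = 0 + 10·t and substitute into x ≡ 8 (mod 18): 10·t ≡ 8 − 0 = 8 (mod 18).
    Divide the congruence (and modulus) by g = 2: 5·t ≡ 4 (mod 9).
    The inverse of 5 mod 9 is 2 (since 5·2 = 10 = 1·9 + 1), so t ≡ 2·4 = 8 ≡ 8 (mod 9).
    Then x = 0 + 10·8 = 80, valid modulo lcm(10, 18) = 90: x ≡ 80 (mod 90).
  Combine with x ≡ 2 (mod 21): gcd(90, 21) = 3; 2 - 80 = -78, which IS divisible by 3, so compatible.
    Write x = 80 + 90·t and substitute into x ≡ 2 (mod 21): 90·t ≡ 2 − 80 = -78 (mod 21).
    Divide the congruence (and modulus) by g = 3: 30·t ≡ -26 (mod 7).
    Reduce coefficients mod 7: 2·t ≡ 2 (mod 7).
    The inverse of 2 mod 7 is 4 (since 2·4 = 8 = 1·7 + 1), so t ≡ 4·2 = 8 ≡ 1 (mod 7).
    Then x = 80 + 90·1 = 170, valid modulo lcm(90, 21) = 630: x ≡ 170 (mod 630).
Verify: 170 mod 10 = 0, 170 mod 18 = 8, 170 mod 21 = 2.

x ≡ 170 (mod 630).


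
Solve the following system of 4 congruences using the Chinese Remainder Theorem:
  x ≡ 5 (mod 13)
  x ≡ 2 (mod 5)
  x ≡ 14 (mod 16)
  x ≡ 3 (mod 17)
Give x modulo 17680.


Product of moduli M = 13 · 5 · 16 · 17 = 17680.
Merge one congruence at a time:
  Start: x ≡ 5 (mod 13).
  Combine with x ≡ 2 (mod 5); new modulus lcm = 65.
    Write x = 5 + 13·t and substitute into x ≡ 2 (mod 5): 13·t ≡ 2 − 5 = -3 (mod 5).
    Reduce coefficients mod 5: 3·t ≡ 2 (mod 5).
    The inverse of 3 mod 5 is 2 (since 3·2 = 6 = 1·5 + 1), so t ≡ 2·2 = 4 ≡ 4 (mod 5).
    Then x = 5 + 13·4 = 57, valid modulo lcm(13, 5) = 65: x ≡ 57 (mod 65).
  Combine with x ≡ 14 (mod 16); new modulus lcm = 1040.
    Write x = 57 + 65·t and substitute into x ≡ 14 (mod 16): 65·t ≡ 14 − 57 = -43 (mod 16).
    Reduce coefficients mod 16: 1·t ≡ 5 (mod 16).
    So t ≡ 5 (mod 16).
    Then x = 57 + 65·5 = 382, valid modulo lcm(65, 16) = 1040: x ≡ 382 (mod 1040).
  Combine with x ≡ 3 (mod 17); new modulus lcm = 17680.
    Write x = 382 + 1040·t and substitute into x ≡ 3 (mod 17): 1040·t ≡ 3 − 382 = -379 (mod 17).
    Reduce coefficients mod 17: 3·t ≡ 12 (mod 17).
    The inverse of 3 mod 17 is 6 (since 3·6 = 18 = 1·17 + 1), so t ≡ 6·12 = 72 ≡ 4 (mod 17).
    Then x = 382 + 1040·4 = 4542, valid modulo lcm(1040, 17) = 17680: x ≡ 4542 (mod 17680).
Verify against each original: 4542 mod 13 = 5, 4542 mod 5 = 2, 4542 mod 16 = 14, 4542 mod 17 = 3.

x ≡ 4542 (mod 17680).


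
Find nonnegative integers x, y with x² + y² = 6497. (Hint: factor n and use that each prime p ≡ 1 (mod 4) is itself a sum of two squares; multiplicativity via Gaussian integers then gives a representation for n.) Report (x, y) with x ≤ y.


Step 1: Factor n = 6497 = 73 · 89.
Step 2: Check the mod-4 condition on each prime factor: 73 ≡ 1 (mod 4), exponent 1; 89 ≡ 1 (mod 4), exponent 1.
All primes ≡ 3 (mod 4) appear to even exponent (or don't appear), so by the two-squares theorem n IS expressible as a sum of two squares.
Step 3: Build a representation. Here n = 73 · 89 is a product of primes ≡ 1 (mod 4). Each prime p ≡ 1 (mod 4) is itself a sum of two squares; find a² by testing p − a² for a perfect square:
  73: 73 − 1² = 72, 73 − 2² = 69, 73 − 3² = 64 = 8² ⇒ 73 = 3² + 8².
  89: 89 − 1² = 88, 89 − 2² = 85, 89 − 3² = 80, 89 − 4² = 73, 89 − 5² = 64 = 8² ⇒ 89 = 5² + 8².
  Combine using the Brahmagupta–Fibonacci identity (a² + b²)(c² + d²) = (ac − bd)² + (ad + bc)² = (ac + bd)² + (ad − bc)²:
  73 · 89 = 6497: from (3² + 8²)(5² + 8²), take (3·5 − 8·8, 3·8 + 8·5) = (15 − 64, 24 + 40) = (-49, 64); dropping signs (only squares matter) gives (49, 64); check 49² + 64² = 2401 + 4096 = 6497 ✓.
Step 4: Order so x ≤ y and verify: 49² + 64² = 2401 + 4096 = 6497 = n. ✓

n = 6497 = 49² + 64² (one valid representation with x ≤ y).


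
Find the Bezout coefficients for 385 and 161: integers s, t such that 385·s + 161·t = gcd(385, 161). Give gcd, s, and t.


Euclidean algorithm on (385, 161) — divide until remainder is 0:
  385 = 2 · 161 + 63
  161 = 2 · 63 + 35
  63 = 1 · 35 + 28
  35 = 1 · 28 + 7
  28 = 4 · 7 + 0
gcd(385, 161) = 7.
Track Bezout coefficients alongside the remainders: start with r₀ = 385 = a·1 + b·0 (s = 1, t = 0) and r₁ = 161 = a·0 + b·1 (s = 0, t = 1); each new remainder r_{k+1} = r_{k-1} − q_k·r_k inherits s_{k+1} = s_{k-1} − q_k·s_k, t_{k+1} = t_{k-1} − q_k·t_k, so r_k = a·s_k + b·t_k at every step:
  q = 2: r = 63, s = 1 − 2·0 = 1, t = 0 − 2·1 = -2  (check: 385·1 + 161·(-2) = 63)
  q = 2: r = 35, s = 0 − 2·1 = -2, t = 1 − 2·(-2) = 5  (check: 385·(-2) + 161·5 = 35)
  q = 1: r = 28, s = 1 − 1·(-2) = 3, t = -2 − 1·5 = -7  (check: 385·3 + 161·(-7) = 28)
  q = 1: r = 7, s = -2 − 1·3 = -5, t = 5 − 1·(-7) = 12  (check: 385·(-5) + 161·12 = 7)
The row with r = 7 (the gcd) gives the Bezout coefficients s = -5, t = 12.
Result: 385 · (-5) + 161 · (12) = 7.

gcd(385, 161) = 7; s = -5, t = 12 (check: 385·(-5) + 161·12 = 7).


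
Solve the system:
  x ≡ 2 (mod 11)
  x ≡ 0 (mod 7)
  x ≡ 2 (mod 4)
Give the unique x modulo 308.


Moduli 11, 7, 4 are pairwise coprime; by CRT there is a unique solution modulo M = 11 · 7 · 4 = 308.
Solve pairwise, accumulating the modulus:
  Start with x ≡ 2 (mod 11).
  Combine with x ≡ 0 (mod 7): since gcd(11, 7) = 1, we get a unique residue mod 77.
    Write x = 2 + 11·t and substitute into x ≡ 0 (mod 7): 11·t ≡ 0 − 2 = -2 (mod 7).
    Reduce coefficients mod 7: 4·t ≡ 5 (mod 7).
    The inverse of 4 mod 7 is 2 (since 4·2 = 8 = 1·7 + 1), so t ≡ 2·5 = 10 ≡ 3 (mod 7).
    Then x = 2 + 11·3 = 35, valid modulo lcm(11, 7) = 77: x ≡ 35 (mod 77).
  Combine with x ≡ 2 (mod 4): since gcd(77, 4) = 1, we get a unique residue mod 308.
    Write x = 35 + 77·t and substitute into x ≡ 2 (mod 4): 77·t ≡ 2 − 35 = -33 (mod 4).
    Reduce coefficients mod 4: 1·t ≡ 3 (mod 4).
    So t ≡ 3 (mod 4).
    Then x = 35 + 77·3 = 266, valid modulo lcm(77, 4) = 308: x ≡ 266 (mod 308).
Verify: 266 mod 11 = 2 ✓, 266 mod 7 = 0 ✓, 266 mod 4 = 2 ✓.

x ≡ 266 (mod 308).


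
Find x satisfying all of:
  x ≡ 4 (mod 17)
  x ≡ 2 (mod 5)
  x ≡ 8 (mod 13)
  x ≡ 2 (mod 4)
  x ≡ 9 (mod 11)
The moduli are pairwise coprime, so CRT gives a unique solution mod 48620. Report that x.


Product of moduli M = 17 · 5 · 13 · 4 · 11 = 48620.
Merge one congruence at a time:
  Start: x ≡ 4 (mod 17).
  Combine with x ≡ 2 (mod 5); new modulus lcm = 85.
    Write x = 4 + 17·t and substitute into x ≡ 2 (mod 5): 17·t ≡ 2 − 4 = -2 (mod 5).
    Reduce coefficients mod 5: 2·t ≡ 3 (mod 5).
    The inverse of 2 mod 5 is 3 (since 2·3 = 6 = 1·5 + 1), so t ≡ 3·3 = 9 ≡ 4 (mod 5).
    Then x = 4 + 17·4 = 72, valid modulo lcm(17, 5) = 85: x ≡ 72 (mod 85).
  Combine with x ≡ 8 (mod 13); new modulus lcm = 1105.
    Write x = 72 + 85·t and substitute into x ≡ 8 (mod 13): 85·t ≡ 8 − 72 = -64 (mod 13).
    Reduce coefficients mod 13: 7·t ≡ 1 (mod 13).
    The inverse of 7 mod 13 is 2 (since 7·2 = 14 = 1·13 + 1), so t ≡ 2·1 = 2 ≡ 2 (mod 13).
    Then x = 72 + 85·2 = 242, valid modulo lcm(85, 13) = 1105: x ≡ 242 (mod 1105).
  Combine with x ≡ 2 (mod 4); new modulus lcm = 4420.
    Write x = 242 + 1105·t and substitute into x ≡ 2 (mod 4): 1105·t ≡ 2 − 242 = -240 (mod 4).
    Reduce coefficients mod 4: 1·t ≡ 0 (mod 4).
    So t ≡ 0 (mod 4).
    Then x = 242 + 1105·0 = 242, valid modulo lcm(1105, 4) = 4420: x ≡ 242 (mod 4420).
  Combine with x ≡ 9 (mod 11); new modulus lcm = 48620.
    Write x = 242 + 4420·t and substitute into x ≡ 9 (mod 11): 4420·t ≡ 9 − 242 = -233 (mod 11).
    Reduce coefficients mod 11: 9·t ≡ 9 (mod 11).
    The inverse of 9 mod 11 is 5 (since 9·5 = 45 = 4·11 + 1), so t ≡ 5·9 = 45 ≡ 1 (mod 11).
    Then x = 242 + 4420·1 = 4662, valid modulo lcm(4420, 11) = 48620: x ≡ 4662 (mod 48620).
Verify against each original: 4662 mod 17 = 4, 4662 mod 5 = 2, 4662 mod 13 = 8, 4662 mod 4 = 2, 4662 mod 11 = 9.

x ≡ 4662 (mod 48620).
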